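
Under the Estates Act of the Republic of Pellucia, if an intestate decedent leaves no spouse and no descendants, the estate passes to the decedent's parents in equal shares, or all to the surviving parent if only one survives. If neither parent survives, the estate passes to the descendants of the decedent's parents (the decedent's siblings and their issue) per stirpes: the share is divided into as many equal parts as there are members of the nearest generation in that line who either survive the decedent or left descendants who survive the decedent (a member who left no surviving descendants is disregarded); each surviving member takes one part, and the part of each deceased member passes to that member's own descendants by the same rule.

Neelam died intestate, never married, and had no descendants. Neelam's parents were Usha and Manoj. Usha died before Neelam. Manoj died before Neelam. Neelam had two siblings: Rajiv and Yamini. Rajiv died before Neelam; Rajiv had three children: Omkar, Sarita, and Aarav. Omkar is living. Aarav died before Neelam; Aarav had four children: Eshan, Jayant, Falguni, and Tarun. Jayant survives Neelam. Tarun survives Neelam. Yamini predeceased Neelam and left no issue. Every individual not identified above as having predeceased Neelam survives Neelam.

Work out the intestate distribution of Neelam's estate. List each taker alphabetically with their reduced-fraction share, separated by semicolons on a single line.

Eshan 1/12; Falguni 1/12; Jayant 1/12; Omkar 1/3; Sarita 1/3; Tarun 1/12

Neither parent survives and there are no descendants, so the estate passes to Neelam's siblings and their issue per stirpes.
Yamini left no surviving issue, so that branch lapses and is disregarded.
Rajiv's line is the sole branch at this level, so the full 1 passes to Rajiv's issue by representation.
The estate is divided into 3 equal shares of 1/3 among Omkar, Sarita, Aarav.
Omkar is living and takes 1/3.
Sarita is living and takes 1/3.
Aarav predeceased; the 1/3 allotted to Aarav's branch passes to Aarav's issue by representation.
The 1/3 is divided into 4 equal shares of 1/12 among Eshan, Jayant, Falguni, Tarun.
Eshan is living and takes 1/12.
Jayant is living and takes 1/12.
Falguni is living and takes 1/12.
Tarun is living and takes 1/12.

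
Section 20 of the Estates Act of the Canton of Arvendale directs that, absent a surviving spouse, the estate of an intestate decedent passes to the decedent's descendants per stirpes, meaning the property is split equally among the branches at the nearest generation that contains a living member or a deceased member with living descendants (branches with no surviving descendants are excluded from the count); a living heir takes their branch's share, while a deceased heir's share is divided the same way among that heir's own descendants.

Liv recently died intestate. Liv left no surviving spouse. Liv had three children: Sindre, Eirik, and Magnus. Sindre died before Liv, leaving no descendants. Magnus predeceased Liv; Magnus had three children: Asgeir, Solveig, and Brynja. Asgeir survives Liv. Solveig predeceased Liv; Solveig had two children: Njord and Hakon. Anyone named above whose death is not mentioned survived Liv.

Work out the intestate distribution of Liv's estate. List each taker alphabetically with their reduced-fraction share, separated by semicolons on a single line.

Asgeir 1/6; Brynja 1/6; Eirik 1/2; Hakon 1/12; Njord 1/12

There is no surviving spouse, so the entire estate passes to Liv's descendants per stirpes.
Sindre left no surviving issue, so that branch lapses and is disregarded.
The estate is divided into 2 equal shares of 1/2 among Eirik, Magnus.
Eirik is living and takes 1/2.
Magnus predeceased; the 1/2 allotted to Magnus's branch passes to Magnus's issue by representation.
The 1/2 is divided into 3 equal shares of 1/6 among Asgeir, Solveig, Brynja.
Asgeir is living and takes 1/6.
Solveig predeceased; the 1/6 allotted to Solveig's branch passes to Solveig's issue by representation.
The 1/6 is divided into 2 equal shares of 1/12 among Njord, Hakon.
Njord is living and takes 1/12.
Hakon is living and takes 1/12.
Brynja is living and takes 1/6.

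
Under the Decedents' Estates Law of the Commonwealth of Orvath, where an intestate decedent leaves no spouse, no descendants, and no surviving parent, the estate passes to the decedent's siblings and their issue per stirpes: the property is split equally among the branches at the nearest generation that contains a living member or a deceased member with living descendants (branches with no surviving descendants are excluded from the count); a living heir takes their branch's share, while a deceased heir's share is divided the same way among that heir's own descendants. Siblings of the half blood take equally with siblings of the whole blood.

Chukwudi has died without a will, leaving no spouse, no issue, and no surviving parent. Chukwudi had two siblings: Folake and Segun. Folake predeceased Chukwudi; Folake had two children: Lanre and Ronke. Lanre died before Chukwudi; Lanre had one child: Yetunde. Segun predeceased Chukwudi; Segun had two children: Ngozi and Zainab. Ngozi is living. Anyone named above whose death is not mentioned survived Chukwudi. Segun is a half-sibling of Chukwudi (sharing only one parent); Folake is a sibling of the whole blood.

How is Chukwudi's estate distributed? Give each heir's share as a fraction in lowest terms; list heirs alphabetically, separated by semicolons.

No spouse, descendants, or parent survives, so the estate passes to Chukwudi's siblings per stirpes.
Half-blood and whole-blood siblings take equally under the stated rule.
The estate is divided into 2 equal shares of 1/2 among Folake, Segun.
Folake predeceased; the 1/2 allotted to Folake's branch passes to Folake's issue by representation.
The 1/2 is divided into 2 equal shares of 1/4 among Lanre, Ronke.
Lanre predeceased; the 1/4 allotted to Lanre's branch passes to Lanre's issue by representation.
Yetunde is the sole taker at this level and receives the full 1/4.
Ronke is living and takes 1/4.
Segun predeceased; the 1/2 allotted to Segun's branch passes to Segun's issue by representation.
The 1/2 is divided into 2 equal shares of 1/4 among Ngozi, Zainab.
Ngozi is living and takes 1/4.
Zainab is living and takes 1/4.

Ngozi 1/4; Ronke 1/4; Yetunde 1/4; Zainab 1/4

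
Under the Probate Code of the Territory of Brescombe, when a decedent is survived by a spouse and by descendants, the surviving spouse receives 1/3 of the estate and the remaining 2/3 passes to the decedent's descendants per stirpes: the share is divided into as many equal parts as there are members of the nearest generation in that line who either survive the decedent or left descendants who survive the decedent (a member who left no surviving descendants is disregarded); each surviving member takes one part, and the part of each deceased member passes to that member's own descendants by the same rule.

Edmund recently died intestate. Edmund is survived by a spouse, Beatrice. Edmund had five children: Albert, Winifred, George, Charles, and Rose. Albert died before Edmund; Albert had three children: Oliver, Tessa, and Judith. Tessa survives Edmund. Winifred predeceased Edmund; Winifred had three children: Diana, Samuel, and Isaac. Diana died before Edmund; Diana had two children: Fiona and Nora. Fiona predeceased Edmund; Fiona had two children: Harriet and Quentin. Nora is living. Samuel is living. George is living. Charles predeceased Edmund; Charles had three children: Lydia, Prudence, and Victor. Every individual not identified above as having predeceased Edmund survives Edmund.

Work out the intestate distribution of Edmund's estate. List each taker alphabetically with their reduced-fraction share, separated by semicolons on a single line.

Beatrice, as surviving spouse, takes 1/3.
The remaining 2/3 passes to Edmund's descendants per stirpes.
The 2/3 is divided into 5 equal shares of 2/15 among Albert, Winifred, George, Charles, Rose.
Albert predeceased; the 2/15 allotted to Albert's branch passes to Albert's issue by representation.
The 2/15 is divided into 3 equal shares of 2/45 among Oliver, Tessa, Judith.
Oliver is living and takes 2/45.
Tessa is living and takes 2/45.
Judith is living and takes 2/45.
Winifred predeceased; the 2/15 allotted to Winifred's branch passes to Winifred's issue by representation.
The 2/15 is divided into 3 equal shares of 2/45 among Diana, Samuel, Isaac.
Diana predeceased; the 2/45 allotted to Diana's branch passes to Diana's issue by representation.
The 2/45 is divided into 2 equal shares of 1/45 among Fiona, Nora.
Fiona predeceased; the 1/45 allotted to Fiona's branch passes to Fiona's issue by representation.
The 1/45 is divided into 2 equal shares of 1/90 among Harriet, Quentin.
Harriet is living and takes 1/90.
Quentin is living and takes 1/90.
Nora is living and takes 1/45.
Samuel is living and takes 2/45.
Isaac is living and takes 2/45.
George is living and takes 2/15.
Charles predeceased; the 2/15 allotted to Charles's branch passes to Charles's issue by representation.
The 2/15 is divided into 3 equal shares of 2/45 among Lydia, Prudence, Victor.
Lydia is living and takes 2/45.
Prudence is living and takes 2/45.
Victor is living and takes 2/45.
Rose is living and takes 2/15.

Beatrice 1/3; George 2/15; Harriet 1/90; Isaac 2/45; Judith 2/45; Lydia 2/45; Nora 1/45; Oliver 2/45; Prudence 2/45; Quentin 1/90; Rose 2/15; Samuel 2/45; Tessa 2/45; Victor 2/45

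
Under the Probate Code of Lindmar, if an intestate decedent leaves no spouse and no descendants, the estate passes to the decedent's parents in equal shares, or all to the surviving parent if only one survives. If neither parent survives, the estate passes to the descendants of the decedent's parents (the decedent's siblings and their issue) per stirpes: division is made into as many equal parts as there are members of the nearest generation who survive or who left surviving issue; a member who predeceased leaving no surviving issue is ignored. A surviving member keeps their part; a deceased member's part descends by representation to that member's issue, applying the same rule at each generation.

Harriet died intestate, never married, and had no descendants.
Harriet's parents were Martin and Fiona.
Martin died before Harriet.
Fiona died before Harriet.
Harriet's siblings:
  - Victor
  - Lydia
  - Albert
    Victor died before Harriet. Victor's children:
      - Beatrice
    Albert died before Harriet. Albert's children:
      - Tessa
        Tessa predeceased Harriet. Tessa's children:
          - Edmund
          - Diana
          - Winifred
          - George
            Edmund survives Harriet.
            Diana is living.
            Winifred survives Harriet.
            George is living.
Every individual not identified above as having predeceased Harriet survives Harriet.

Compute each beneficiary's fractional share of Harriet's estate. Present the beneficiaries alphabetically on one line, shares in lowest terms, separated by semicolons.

Beatrice 1/3; Diana 1/12; Edmund 1/12; George 1/12; Lydia 1/3; Winifred 1/12

Neither parent survives and there are no descendants, so the estate passes to Harriet's siblings and their issue per stirpes.
The estate is divided into 3 equal shares of 1/3 among Victor, Lydia, Albert.
Victor predeceased; the 1/3 allotted to Victor's branch passes to Victor's issue by representation.
Beatrice is the sole taker at this level and receives the full 1/3.
Lydia is living and takes 1/3.
Albert predeceased; the 1/3 allotted to Albert's branch passes to Albert's issue by representation.
Tessa's line is the sole branch at this level, so the full 1/3 passes to Tessa's issue by representation.
The 1/3 is divided into 4 equal shares of 1/12 among Edmund, Diana, Winifred, George.
Edmund is living and takes 1/12.
Diana is living and takes 1/12.
Winifred is living and takes 1/12.
George is living and takes 1/12.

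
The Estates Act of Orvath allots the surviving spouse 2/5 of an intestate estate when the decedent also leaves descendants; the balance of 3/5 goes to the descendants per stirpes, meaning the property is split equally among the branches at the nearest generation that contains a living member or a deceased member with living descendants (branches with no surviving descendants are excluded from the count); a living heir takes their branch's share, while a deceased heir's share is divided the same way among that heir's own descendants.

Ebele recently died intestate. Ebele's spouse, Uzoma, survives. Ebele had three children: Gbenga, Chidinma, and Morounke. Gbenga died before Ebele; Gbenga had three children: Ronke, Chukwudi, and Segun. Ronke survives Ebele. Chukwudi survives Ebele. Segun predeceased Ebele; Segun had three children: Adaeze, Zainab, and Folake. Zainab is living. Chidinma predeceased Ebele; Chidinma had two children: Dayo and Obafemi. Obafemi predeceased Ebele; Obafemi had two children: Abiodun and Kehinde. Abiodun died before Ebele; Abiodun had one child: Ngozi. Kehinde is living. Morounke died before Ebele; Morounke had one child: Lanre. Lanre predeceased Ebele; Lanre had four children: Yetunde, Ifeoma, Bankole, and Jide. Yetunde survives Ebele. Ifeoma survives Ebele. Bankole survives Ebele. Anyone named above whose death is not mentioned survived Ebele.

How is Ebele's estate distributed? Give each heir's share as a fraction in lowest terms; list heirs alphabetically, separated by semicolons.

Uzoma, as surviving spouse, takes 2/5.
The remaining 3/5 passes to Ebele's descendants per stirpes.
The 3/5 is divided into 3 equal shares of 1/5 among Gbenga, Chidinma, Morounke.
Gbenga predeceased; the 1/5 allotted to Gbenga's branch passes to Gbenga's issue by representation.
The 1/5 is divided into 3 equal shares of 1/15 among Ronke, Chukwudi, Segun.
Ronke is living and takes 1/15.
Chukwudi is living and takes 1/15.
Segun predeceased; the 1/15 allotted to Segun's branch passes to Segun's issue by representation.
The 1/15 is divided into 3 equal shares of 1/45 among Adaeze, Zainab, Folake.
Adaeze is living and takes 1/45.
Zainab is living and takes 1/45.
Folake is living and takes 1/45.
Chidinma predeceased; the 1/5 allotted to Chidinma's branch passes to Chidinma's issue by representation.
The 1/5 is divided into 2 equal shares of 1/10 among Dayo, Obafemi.
Dayo is living and takes 1/10.
Obafemi predeceased; the 1/10 allotted to Obafemi's branch passes to Obafemi's issue by representation.
The 1/10 is divided into 2 equal shares of 1/20 among Abiodun, Kehinde.
Abiodun predeceased; the 1/20 allotted to Abiodun's branch passes to Abiodun's issue by representation.
Ngozi is the sole taker at this level and receives the full 1/20.
Kehinde is living and takes 1/20.
Morounke predeceased; the 1/5 allotted to Morounke's branch passes to Morounke's issue by representation.
Lanre's line is the sole branch at this level, so the full 1/5 passes to Lanre's issue by representation.
The 1/5 is divided into 4 equal shares of 1/20 among Yetunde, Ifeoma, Bankole, Jide.
Yetunde is living and takes 1/20.
Ifeoma is living and takes 1/20.
Bankole is living and takes 1/20.
Jide is living and takes 1/20.

Adaeze 1/45; Bankole 1/20; Chukwudi 1/15; Dayo 1/10; Folake 1/45; Ifeoma 1/20; Jide 1/20; Kehinde 1/20; Ngozi 1/20; Ronke 1/15; Uzoma 2/5; Yetunde 1/20; Zainab 1/45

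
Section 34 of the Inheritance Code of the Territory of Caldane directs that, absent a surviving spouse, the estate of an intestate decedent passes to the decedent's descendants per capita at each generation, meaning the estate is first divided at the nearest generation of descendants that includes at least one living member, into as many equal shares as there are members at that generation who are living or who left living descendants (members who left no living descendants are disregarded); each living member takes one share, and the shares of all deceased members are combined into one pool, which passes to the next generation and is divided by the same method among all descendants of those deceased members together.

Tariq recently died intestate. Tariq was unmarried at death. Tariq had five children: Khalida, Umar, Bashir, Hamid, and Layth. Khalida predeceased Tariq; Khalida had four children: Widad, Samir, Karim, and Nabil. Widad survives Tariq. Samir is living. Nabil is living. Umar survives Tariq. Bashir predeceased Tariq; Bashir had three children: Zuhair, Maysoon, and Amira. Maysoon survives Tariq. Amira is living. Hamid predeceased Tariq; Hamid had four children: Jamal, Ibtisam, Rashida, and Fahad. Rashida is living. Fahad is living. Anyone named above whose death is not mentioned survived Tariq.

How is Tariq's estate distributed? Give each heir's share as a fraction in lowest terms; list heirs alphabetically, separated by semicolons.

There is no surviving spouse, so the entire estate passes to Tariq's descendants per capita at each generation.
At generation 1 (Khalida, Umar, Bashir, Hamid, Layth) there are 5 shares of (1)/5 = 1/5 each.
Living: Umar and Layth — each takes 1/5.
Deceased: Khalida, Bashir, and Hamid. Their combined 3/5 is pooled and carried to generation 2.
At generation 2 (Widad, Samir, Karim, Nabil, Zuhair, Maysoon, Amira, Jamal, Ibtisam, Rashida, Fahad) there are 11 shares of (3/5)/11 = 3/55 each.
Living: Widad, Samir, Karim, Nabil, Zuhair, Maysoon, Amira, Jamal, Ibtisam, Rashida, and Fahad — each takes 3/55.

Amira 3/55; Fahad 3/55; Ibtisam 3/55; Jamal 3/55; Karim 3/55; Layth 1/5; Maysoon 3/55; Nabil 3/55; Rashida 3/55; Samir 3/55; Umar 1/5; Widad 3/55; Zuhair 3/55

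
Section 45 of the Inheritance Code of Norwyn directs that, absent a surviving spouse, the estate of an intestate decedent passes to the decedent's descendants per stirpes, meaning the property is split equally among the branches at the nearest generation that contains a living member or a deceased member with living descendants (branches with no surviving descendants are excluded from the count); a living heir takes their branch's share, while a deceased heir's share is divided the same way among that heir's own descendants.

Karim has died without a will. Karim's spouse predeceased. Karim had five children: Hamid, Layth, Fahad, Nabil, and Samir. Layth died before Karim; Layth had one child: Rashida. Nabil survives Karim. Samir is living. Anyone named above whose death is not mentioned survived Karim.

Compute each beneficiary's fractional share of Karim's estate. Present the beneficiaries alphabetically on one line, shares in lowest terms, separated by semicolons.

Fahad 1/5; Hamid 1/5; Nabil 1/5; Rashida 1/5; Samir 1/5

There is no surviving spouse, so the entire estate passes to Karim's descendants per stirpes.
The estate is divided into 5 equal shares of 1/5 among Hamid, Layth, Fahad, Nabil, Samir.
Hamid is living and takes 1/5.
Layth predeceased; the 1/5 allotted to Layth's branch passes to Layth's issue by representation.
Rashida is the sole taker at this level and receives the full 1/5.
Fahad is living and takes 1/5.
Nabil is living and takes 1/5.
Samir is living and takes 1/5.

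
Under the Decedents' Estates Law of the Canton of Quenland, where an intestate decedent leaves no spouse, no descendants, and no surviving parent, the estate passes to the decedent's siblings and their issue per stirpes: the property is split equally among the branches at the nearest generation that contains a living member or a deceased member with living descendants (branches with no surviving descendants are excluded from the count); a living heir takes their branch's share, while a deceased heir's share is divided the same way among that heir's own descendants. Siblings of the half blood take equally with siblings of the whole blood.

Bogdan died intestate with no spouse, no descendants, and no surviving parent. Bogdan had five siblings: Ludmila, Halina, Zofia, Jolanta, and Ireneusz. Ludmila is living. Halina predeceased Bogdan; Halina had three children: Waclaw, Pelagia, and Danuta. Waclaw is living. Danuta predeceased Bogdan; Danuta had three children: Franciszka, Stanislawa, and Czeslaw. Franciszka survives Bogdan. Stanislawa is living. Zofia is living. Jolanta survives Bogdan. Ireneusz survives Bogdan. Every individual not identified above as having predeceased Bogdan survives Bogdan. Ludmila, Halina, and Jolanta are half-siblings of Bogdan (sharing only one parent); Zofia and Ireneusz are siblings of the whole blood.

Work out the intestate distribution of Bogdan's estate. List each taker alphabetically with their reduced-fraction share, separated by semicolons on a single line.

Czeslaw 1/45; Franciszka 1/45; Ireneusz 1/5; Jolanta 1/5; Ludmila 1/5; Pelagia 1/15; Stanislawa 1/45; Waclaw 1/15; Zofia 1/5

No spouse, descendants, or parent survives, so the estate passes to Bogdan's siblings per stirpes.
Half-blood and whole-blood siblings take equally under the stated rule.
The estate is divided into 5 equal shares of 1/5 among Ludmila, Halina, Zofia, Jolanta, Ireneusz.
Ludmila is living and takes 1/5.
Halina predeceased; the 1/5 allotted to Halina's branch passes to Halina's issue by representation.
The 1/5 is divided into 3 equal shares of 1/15 among Waclaw, Pelagia, Danuta.
Waclaw is living and takes 1/15.
Pelagia is living and takes 1/15.
Danuta predeceased; the 1/15 allotted to Danuta's branch passes to Danuta's issue by representation.
The 1/15 is divided into 3 equal shares of 1/45 among Franciszka, Stanislawa, Czeslaw.
Franciszka is living and takes 1/45.
Stanislawa is living and takes 1/45.
Czeslaw is living and takes 1/45.
Zofia is living and takes 1/5.
Jolanta is living and takes 1/5.
Ireneusz is living and takes 1/5.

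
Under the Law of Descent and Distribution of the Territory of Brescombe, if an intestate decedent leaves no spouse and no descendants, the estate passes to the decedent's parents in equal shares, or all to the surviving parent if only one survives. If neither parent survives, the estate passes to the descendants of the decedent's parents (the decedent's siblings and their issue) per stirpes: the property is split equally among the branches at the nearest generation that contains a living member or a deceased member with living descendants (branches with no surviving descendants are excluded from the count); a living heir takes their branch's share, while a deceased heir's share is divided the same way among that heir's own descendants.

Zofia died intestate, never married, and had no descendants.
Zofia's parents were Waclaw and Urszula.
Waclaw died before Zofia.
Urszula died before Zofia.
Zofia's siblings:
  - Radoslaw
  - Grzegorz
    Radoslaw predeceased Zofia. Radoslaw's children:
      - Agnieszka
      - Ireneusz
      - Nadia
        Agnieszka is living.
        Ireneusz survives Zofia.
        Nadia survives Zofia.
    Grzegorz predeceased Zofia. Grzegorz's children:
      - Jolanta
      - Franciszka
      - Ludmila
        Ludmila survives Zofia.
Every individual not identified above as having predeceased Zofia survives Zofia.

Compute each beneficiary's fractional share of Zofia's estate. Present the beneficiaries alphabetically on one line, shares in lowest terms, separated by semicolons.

Neither parent survives and there are no descendants, so the estate passes to Zofia's siblings and their issue per stirpes.
The estate is divided into 2 equal shares of 1/2 among Radoslaw, Grzegorz.
Radoslaw predeceased; the 1/2 allotted to Radoslaw's branch passes to Radoslaw's issue by representation.
The 1/2 is divided into 3 equal shares of 1/6 among Agnieszka, Ireneusz, Nadia.
Agnieszka is living and takes 1/6.
Ireneusz is living and takes 1/6.
Nadia is living and takes 1/6.
Grzegorz predeceased; the 1/2 allotted to Grzegorz's branch passes to Grzegorz's issue by representation.
The 1/2 is divided into 3 equal shares of 1/6 among Jolanta, Franciszka, Ludmila.
Jolanta is living and takes 1/6.
Franciszka is living and takes 1/6.
Ludmila is living and takes 1/6.

Agnieszka 1/6; Franciszka 1/6; Ireneusz 1/6; Jolanta 1/6; Ludmila 1/6; Nadia 1/6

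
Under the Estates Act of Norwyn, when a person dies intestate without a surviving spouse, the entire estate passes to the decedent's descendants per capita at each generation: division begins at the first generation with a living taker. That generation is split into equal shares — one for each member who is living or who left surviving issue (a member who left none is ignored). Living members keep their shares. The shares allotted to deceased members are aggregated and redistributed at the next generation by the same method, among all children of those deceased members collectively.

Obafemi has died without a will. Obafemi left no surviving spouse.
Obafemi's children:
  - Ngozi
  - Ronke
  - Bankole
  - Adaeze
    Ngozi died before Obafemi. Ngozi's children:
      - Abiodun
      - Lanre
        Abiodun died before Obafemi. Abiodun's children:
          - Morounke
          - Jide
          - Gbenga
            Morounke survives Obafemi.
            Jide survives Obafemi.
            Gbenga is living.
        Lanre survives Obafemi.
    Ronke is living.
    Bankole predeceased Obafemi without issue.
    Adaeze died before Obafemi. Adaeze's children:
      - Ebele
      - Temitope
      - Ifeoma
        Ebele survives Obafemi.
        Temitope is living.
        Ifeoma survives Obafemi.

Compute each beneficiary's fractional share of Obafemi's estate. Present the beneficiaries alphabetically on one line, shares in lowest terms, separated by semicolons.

Ebele 2/15; Gbenga 2/45; Ifeoma 2/15; Jide 2/45; Lanre 2/15; Morounke 2/45; Ronke 1/3; Temitope 2/15

There is no surviving spouse, so the entire estate passes to Obafemi's descendants per capita at each generation.
At generation 1 (Ngozi, Ronke, Adaeze) there are 3 shares of (1)/3 = 1/3 each.
Living: Ronke — each takes 1/3.
Deceased: Ngozi and Adaeze. Their combined 2/3 is pooled and carried to generation 2.
At generation 2 (Abiodun, Lanre, Ebele, Temitope, Ifeoma) there are 5 shares of (2/3)/5 = 2/15 each.
Living: Lanre, Ebele, Temitope, and Ifeoma — each takes 2/15.
Deceased: Abiodun. That 2/15 share is carried to generation 3.
At generation 3 (Morounke, Jide, Gbenga) there are 3 shares of (2/15)/3 = 2/45 each.
Living: Morounke, Jide, and Gbenga — each takes 2/45.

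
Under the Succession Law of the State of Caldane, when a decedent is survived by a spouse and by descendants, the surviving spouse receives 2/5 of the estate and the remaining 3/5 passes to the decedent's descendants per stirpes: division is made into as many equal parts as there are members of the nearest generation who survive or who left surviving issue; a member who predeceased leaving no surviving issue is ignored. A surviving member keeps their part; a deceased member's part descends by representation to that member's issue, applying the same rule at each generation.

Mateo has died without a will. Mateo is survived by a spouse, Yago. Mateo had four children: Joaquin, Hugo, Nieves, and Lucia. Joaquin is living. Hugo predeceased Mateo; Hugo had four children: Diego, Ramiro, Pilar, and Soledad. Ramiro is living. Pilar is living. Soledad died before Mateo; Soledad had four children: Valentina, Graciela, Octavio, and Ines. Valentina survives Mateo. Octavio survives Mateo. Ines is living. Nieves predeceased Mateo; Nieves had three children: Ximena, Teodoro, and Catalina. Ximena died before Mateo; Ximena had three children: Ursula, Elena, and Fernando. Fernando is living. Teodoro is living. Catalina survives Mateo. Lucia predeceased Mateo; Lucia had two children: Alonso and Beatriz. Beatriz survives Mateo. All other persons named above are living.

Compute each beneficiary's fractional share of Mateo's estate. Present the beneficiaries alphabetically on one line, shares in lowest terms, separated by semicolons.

Alonso 3/40; Beatriz 3/40; Catalina 1/20; Diego 3/80; Elena 1/60; Fernando 1/60; Graciela 3/320; Ines 3/320; Joaquin 3/20; Octavio 3/320; Pilar 3/80; Ramiro 3/80; Teodoro 1/20; Ursula 1/60; Valentina 3/320; Yago 2/5

Yago, as surviving spouse, takes 2/5.
The remaining 3/5 passes to Mateo's descendants per stirpes.
The 3/5 is divided into 4 equal shares of 3/20 among Joaquin, Hugo, Nieves, Lucia.
Joaquin is living and takes 3/20.
Hugo predeceased; the 3/20 allotted to Hugo's branch passes to Hugo's issue by representation.
The 3/20 is divided into 4 equal shares of 3/80 among Diego, Ramiro, Pilar, Soledad.
Diego is living and takes 3/80.
Ramiro is living and takes 3/80.
Pilar is living and takes 3/80.
Soledad predeceased; the 3/80 allotted to Soledad's branch passes to Soledad's issue by representation.
The 3/80 is divided into 4 equal shares of 3/320 among Valentina, Graciela, Octavio, Ines.
Valentina is living and takes 3/320.
Graciela is living and takes 3/320.
Octavio is living and takes 3/320.
Ines is living and takes 3/320.
Nieves predeceased; the 3/20 allotted to Nieves's branch passes to Nieves's issue by representation.
The 3/20 is divided into 3 equal shares of 1/20 among Ximena, Teodoro, Catalina.
Ximena predeceased; the 1/20 allotted to Ximena's branch passes to Ximena's issue by representation.
The 1/20 is divided into 3 equal shares of 1/60 among Ursula, Elena, Fernando.
Ursula is living and takes 1/60.
Elena is living and takes 1/60.
Fernando is living and takes 1/60.
Teodoro is living and takes 1/20.
Catalina is living and takes 1/20.
Lucia predeceased; the 3/20 allotted to Lucia's branch passes to Lucia's issue by representation.
The 3/20 is divided into 2 equal shares of 3/40 among Alonso, Beatriz.
Alonso is living and takes 3/40.
Beatriz is living and takes 3/40.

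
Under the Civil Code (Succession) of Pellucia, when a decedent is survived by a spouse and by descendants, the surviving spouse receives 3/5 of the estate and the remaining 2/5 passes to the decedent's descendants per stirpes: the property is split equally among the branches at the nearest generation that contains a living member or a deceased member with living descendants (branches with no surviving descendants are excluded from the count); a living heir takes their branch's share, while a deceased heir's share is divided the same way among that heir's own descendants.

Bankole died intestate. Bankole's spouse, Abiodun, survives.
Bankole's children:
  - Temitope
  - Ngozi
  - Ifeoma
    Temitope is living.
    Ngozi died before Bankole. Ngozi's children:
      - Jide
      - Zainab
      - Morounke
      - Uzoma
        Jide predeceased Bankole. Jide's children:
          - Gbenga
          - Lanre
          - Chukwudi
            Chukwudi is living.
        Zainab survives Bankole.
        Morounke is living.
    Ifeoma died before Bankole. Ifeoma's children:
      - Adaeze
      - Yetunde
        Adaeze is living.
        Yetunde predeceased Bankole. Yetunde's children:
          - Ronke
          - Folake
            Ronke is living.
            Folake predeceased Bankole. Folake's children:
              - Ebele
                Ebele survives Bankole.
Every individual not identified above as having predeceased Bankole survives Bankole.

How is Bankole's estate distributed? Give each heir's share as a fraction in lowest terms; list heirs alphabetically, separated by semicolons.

Abiodun 3/5; Adaeze 1/15; Chukwudi 1/90; Ebele 1/30; Gbenga 1/90; Lanre 1/90; Morounke 1/30; Ronke 1/30; Temitope 2/15; Uzoma 1/30; Zainab 1/30

Abiodun, as surviving spouse, takes 3/5.
The remaining 2/5 passes to Bankole's descendants per stirpes.
The 2/5 is divided into 3 equal shares of 2/15 among Temitope, Ngozi, Ifeoma.
Temitope is living and takes 2/15.
Ngozi predeceased; the 2/15 allotted to Ngozi's branch passes to Ngozi's issue by representation.
The 2/15 is divided into 4 equal shares of 1/30 among Jide, Zainab, Morounke, Uzoma.
Jide predeceased; the 1/30 allotted to Jide's branch passes to Jide's issue by representation.
The 1/30 is divided into 3 equal shares of 1/90 among Gbenga, Lanre, Chukwudi.
Gbenga is living and takes 1/90.
Lanre is living and takes 1/90.
Chukwudi is living and takes 1/90.
Zainab is living and takes 1/30.
Morounke is living and takes 1/30.
Uzoma is living and takes 1/30.
Ifeoma predeceased; the 2/15 allotted to Ifeoma's branch passes to Ifeoma's issue by representation.
The 2/15 is divided into 2 equal shares of 1/15 among Adaeze, Yetunde.
Adaeze is living and takes 1/15.
Yetunde predeceased; the 1/15 allotted to Yetunde's branch passes to Yetunde's issue by representation.
The 1/15 is divided into 2 equal shares of 1/30 among Ronke, Folake.
Ronke is living and takes 1/30.
Folake predeceased; the 1/30 allotted to Folake's branch passes to Folake's issue by representation.
Ebele is the sole taker at this level and receives the full 1/30.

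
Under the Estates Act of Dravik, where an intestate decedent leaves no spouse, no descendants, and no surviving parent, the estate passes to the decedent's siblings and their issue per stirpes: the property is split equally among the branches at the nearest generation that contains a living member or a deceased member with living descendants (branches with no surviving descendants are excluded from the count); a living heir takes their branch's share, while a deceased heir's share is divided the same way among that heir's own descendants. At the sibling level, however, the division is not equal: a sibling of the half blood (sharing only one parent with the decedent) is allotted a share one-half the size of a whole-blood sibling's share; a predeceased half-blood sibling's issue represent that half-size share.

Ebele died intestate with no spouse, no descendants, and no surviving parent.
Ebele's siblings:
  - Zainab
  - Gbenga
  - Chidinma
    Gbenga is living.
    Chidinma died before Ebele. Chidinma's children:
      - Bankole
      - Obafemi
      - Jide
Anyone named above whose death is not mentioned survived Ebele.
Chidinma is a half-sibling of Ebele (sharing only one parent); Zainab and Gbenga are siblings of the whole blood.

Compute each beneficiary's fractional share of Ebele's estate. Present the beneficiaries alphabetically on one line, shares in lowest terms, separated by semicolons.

No spouse, descendants, or parent survives, so the estate passes to Ebele's siblings per stirpes.
Half-blood siblings count for one-half the weight of whole-blood siblings at the initial division.
Dividing 1 in proportion to weights (total weight 5/2): Zainab (weight 1) → 2/5; Gbenga (weight 1) → 2/5; Chidinma (weight 1/2) → 1/5.
Zainab is living and takes 2/5.
Gbenga is living and takes 2/5.
Chidinma predeceased; the 1/5 allotted to Chidinma's branch passes to Chidinma's issue by representation.
The 1/5 is divided into 3 equal shares of 1/15 among Bankole, Obafemi, Jide.
Bankole is living and takes 1/15.
Obafemi is living and takes 1/15.
Jide is living and takes 1/15.

Bankole 1/15; Gbenga 2/5; Jide 1/15; Obafemi 1/15; Zainab 2/5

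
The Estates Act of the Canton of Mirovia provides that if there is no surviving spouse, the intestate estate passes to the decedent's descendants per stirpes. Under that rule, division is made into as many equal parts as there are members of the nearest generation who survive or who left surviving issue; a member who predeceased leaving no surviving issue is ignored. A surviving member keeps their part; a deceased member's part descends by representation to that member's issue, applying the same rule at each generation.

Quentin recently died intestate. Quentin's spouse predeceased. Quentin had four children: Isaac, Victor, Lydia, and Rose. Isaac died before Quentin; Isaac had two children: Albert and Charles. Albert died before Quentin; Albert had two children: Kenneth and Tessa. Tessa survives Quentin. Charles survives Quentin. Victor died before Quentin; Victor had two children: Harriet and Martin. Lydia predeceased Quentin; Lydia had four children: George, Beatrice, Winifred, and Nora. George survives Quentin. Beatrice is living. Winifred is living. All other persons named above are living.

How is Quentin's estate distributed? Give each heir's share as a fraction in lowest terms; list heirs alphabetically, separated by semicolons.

There is no surviving spouse, so the entire estate passes to Quentin's descendants per stirpes.
The estate is divided into 4 equal shares of 1/4 among Isaac, Victor, Lydia, Rose.
Isaac predeceased; the 1/4 allotted to Isaac's branch passes to Isaac's issue by representation.
The 1/4 is divided into 2 equal shares of 1/8 among Albert, Charles.
Albert predeceased; the 1/8 allotted to Albert's branch passes to Albert's issue by representation.
The 1/8 is divided into 2 equal shares of 1/16 among Kenneth, Tessa.
Kenneth is living and takes 1/16.
Tessa is living and takes 1/16.
Charles is living and takes 1/8.
Victor predeceased; the 1/4 allotted to Victor's branch passes to Victor's issue by representation.
The 1/4 is divided into 2 equal shares of 1/8 among Harriet, Martin.
Harriet is living and takes 1/8.
Martin is living and takes 1/8.
Lydia predeceased; the 1/4 allotted to Lydia's branch passes to Lydia's issue by representation.
The 1/4 is divided into 4 equal shares of 1/16 among George, Beatrice, Winifred, Nora.
George is living and takes 1/16.
Beatrice is living and takes 1/16.
Winifred is living and takes 1/16.
Nora is living and takes 1/16.
Rose is living and takes 1/4.

Beatrice 1/16; Charles 1/8; George 1/16; Harriet 1/8; Kenneth 1/16; Martin 1/8; Nora 1/16; Rose 1/4; Tessa 1/16; Winifred 1/16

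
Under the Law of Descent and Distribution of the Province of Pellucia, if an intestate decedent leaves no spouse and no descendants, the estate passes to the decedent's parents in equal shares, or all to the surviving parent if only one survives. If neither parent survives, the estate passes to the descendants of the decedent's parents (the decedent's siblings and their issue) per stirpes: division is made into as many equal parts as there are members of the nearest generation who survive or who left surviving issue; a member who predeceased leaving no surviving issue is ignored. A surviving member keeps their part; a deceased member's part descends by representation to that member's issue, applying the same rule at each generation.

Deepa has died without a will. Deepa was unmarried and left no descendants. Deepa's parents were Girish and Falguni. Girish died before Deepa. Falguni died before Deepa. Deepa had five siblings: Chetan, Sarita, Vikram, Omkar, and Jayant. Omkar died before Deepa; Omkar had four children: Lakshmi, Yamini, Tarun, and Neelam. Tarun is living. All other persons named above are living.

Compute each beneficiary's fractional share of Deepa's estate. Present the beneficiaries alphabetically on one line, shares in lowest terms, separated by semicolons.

Chetan 1/5; Jayant 1/5; Lakshmi 1/20; Neelam 1/20; Sarita 1/5; Tarun 1/20; Vikram 1/5; Yamini 1/20

Neither parent survives and there are no descendants, so the estate passes to Deepa's siblings and their issue per stirpes.
The estate is divided into 5 equal shares of 1/5 among Chetan, Sarita, Vikram, Omkar, Jayant.
Chetan is living and takes 1/5.
Sarita is living and takes 1/5.
Vikram is living and takes 1/5.
Omkar predeceased; the 1/5 allotted to Omkar's branch passes to Omkar's issue by representation.
The 1/5 is divided into 4 equal shares of 1/20 among Lakshmi, Yamini, Tarun, Neelam.
Lakshmi is living and takes 1/20.
Yamini is living and takes 1/20.
Tarun is living and takes 1/20.
Neelam is living and takes 1/20.
Jayant is living and takes 1/5.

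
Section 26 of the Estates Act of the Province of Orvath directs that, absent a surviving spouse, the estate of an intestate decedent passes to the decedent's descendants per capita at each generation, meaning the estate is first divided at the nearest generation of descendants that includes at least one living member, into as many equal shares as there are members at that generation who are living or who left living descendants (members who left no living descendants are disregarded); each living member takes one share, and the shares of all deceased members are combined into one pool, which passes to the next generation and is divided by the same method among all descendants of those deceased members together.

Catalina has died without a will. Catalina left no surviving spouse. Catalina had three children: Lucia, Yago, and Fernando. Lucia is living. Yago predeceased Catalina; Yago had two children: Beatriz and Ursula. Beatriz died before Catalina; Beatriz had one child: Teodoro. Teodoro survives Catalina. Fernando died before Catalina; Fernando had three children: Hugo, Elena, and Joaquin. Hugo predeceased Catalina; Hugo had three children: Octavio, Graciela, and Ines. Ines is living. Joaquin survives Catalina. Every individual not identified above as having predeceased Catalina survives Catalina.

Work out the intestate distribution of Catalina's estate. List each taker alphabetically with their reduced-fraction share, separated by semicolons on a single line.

There is no surviving spouse, so the entire estate passes to Catalina's descendants per capita at each generation.
At generation 1 (Lucia, Yago, Fernando) there are 3 shares of (1)/3 = 1/3 each.
Living: Lucia — each takes 1/3.
Deceased: Yago and Fernando. Their combined 2/3 is pooled and carried to generation 2.
At generation 2 (Beatriz, Ursula, Hugo, Elena, Joaquin) there are 5 shares of (2/3)/5 = 2/15 each.
Living: Ursula, Elena, and Joaquin — each takes 2/15.
Deceased: Beatriz and Hugo. Their combined 4/15 is pooled and carried to generation 3.
At generation 3 (Teodoro, Octavio, Graciela, Ines) there are 4 shares of (4/15)/4 = 1/15 each.
Living: Teodoro, Octavio, Graciela, and Ines — each takes 1/15.

Elena 2/15; Graciela 1/15; Ines 1/15; Joaquin 2/15; Lucia 1/3; Octavio 1/15; Teodoro 1/15; Ursula 2/15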